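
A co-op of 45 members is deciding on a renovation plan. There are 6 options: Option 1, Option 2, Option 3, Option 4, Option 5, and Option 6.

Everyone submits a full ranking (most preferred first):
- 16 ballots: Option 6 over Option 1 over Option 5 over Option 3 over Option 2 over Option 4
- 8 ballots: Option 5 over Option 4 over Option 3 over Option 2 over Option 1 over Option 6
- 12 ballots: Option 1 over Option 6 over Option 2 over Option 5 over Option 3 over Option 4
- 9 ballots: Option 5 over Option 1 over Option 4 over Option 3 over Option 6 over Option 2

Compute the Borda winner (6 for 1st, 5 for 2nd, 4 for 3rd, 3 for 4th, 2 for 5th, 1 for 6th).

Option 1: 16×5 + 8×2 + 12×6 + 9×5 = 213
Option 2: 16×2 + 8×3 + 12×4 + 9×1 = 113
Option 3: 16×3 + 8×4 + 12×2 + 9×3 = 131
Option 4: 16×1 + 8×5 + 12×1 + 9×4 = 104
Option 5: 16×4 + 8×6 + 12×3 + 9×6 = 202
Option 6: 16×6 + 8×1 + 12×5 + 9×2 = 182

Option 1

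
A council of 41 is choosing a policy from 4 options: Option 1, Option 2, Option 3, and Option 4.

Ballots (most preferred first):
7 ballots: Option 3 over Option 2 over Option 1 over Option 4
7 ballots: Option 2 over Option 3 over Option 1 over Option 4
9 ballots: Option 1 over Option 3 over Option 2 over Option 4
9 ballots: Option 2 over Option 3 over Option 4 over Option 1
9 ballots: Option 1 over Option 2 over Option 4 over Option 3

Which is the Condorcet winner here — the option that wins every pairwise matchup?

Option 2 vs Option 1: 23–18
Option 2 vs Option 3: 25–16
Option 2 vs Option 4: 41–0
Option 2 beats every other option.

Option 2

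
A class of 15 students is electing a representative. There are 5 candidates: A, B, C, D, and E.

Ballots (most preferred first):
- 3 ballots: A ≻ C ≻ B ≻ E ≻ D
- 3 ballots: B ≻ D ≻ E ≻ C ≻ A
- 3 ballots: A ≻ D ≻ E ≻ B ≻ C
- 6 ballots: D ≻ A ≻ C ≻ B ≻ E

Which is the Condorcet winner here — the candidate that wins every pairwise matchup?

D

D vs A: 9–6
D vs B: 9–6
D vs C: 12–3
D vs E: 12–3
D beats every other candidate.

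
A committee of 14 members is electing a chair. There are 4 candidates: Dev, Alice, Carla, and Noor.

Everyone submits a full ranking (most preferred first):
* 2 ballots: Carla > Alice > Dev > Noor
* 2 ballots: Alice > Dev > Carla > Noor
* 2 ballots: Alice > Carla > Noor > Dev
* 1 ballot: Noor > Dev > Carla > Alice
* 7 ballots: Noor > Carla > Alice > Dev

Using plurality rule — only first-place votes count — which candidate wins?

First-place votes: Dev 0, Alice 4, Carla 2, Noor 8.

Noor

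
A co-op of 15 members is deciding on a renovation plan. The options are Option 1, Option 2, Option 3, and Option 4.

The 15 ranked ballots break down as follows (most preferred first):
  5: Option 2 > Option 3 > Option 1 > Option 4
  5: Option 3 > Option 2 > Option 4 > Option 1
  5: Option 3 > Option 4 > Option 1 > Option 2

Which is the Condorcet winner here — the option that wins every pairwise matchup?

Option 3

Option 3 vs Option 1: 15–0
Option 3 vs Option 2: 10–5
Option 3 vs Option 4: 15–0
Option 3 beats every other option.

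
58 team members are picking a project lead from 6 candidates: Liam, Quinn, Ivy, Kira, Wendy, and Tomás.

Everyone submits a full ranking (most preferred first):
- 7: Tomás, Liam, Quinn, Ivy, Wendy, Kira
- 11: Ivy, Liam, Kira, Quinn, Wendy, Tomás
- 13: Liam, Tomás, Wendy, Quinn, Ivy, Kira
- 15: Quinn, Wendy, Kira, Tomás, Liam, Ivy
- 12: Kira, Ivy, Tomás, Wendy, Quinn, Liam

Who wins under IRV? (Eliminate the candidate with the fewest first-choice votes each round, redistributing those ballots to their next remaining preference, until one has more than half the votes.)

Liam

Round 1: Liam 13, Quinn 15, Ivy 11, Kira 12, Wendy 0, Tomás 7. Wendy eliminated.
Round 2: Liam 13, Quinn 15, Ivy 11, Kira 12, Tomás 7. Tomás eliminated.
Round 3: Liam 20, Quinn 15, Ivy 11, Kira 12. Ivy eliminated.
Round 4: Liam 31, Quinn 15, Kira 12. Liam has a majority (≥30).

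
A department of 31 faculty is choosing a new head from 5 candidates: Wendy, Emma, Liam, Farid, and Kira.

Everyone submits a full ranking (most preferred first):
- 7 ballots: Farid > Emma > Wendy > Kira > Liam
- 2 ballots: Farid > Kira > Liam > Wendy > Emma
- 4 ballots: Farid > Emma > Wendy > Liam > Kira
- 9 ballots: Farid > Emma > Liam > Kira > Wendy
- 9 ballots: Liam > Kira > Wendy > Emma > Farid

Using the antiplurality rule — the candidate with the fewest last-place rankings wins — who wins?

Last-place votes: Wendy 9, Emma 2, Liam 7, Farid 9, Kira 4.

Emma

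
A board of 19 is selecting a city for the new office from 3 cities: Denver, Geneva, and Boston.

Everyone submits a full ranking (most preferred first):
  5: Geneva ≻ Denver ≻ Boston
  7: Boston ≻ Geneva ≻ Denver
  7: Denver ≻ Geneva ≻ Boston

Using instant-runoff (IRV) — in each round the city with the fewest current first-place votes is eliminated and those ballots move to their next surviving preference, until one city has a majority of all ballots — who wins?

Round 1: Denver 7, Geneva 5, Boston 7. Geneva eliminated.
Round 2: Denver 12, Boston 7. Denver has a majority (≥10).

Denver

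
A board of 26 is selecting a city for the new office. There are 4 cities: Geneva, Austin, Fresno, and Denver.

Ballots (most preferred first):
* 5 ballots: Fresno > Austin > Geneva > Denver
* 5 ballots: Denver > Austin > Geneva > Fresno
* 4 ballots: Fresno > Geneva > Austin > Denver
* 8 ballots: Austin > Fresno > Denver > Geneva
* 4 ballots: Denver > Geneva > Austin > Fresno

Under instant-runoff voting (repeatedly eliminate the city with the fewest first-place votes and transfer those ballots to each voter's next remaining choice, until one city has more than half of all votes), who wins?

Round 1: Geneva 0, Austin 8, Fresno 9, Denver 9. Geneva eliminated.
Round 2: Austin 8, Fresno 9, Denver 9. Austin eliminated.
Round 3: Fresno 17, Denver 9. Fresno has a majority (≥14).

Fresno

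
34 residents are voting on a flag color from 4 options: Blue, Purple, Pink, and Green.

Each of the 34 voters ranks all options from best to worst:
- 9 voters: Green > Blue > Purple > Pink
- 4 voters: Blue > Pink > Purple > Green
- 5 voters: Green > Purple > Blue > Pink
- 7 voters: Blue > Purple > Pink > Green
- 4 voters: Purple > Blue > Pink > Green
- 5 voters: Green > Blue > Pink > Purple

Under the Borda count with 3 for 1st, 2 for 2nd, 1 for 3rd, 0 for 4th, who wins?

Blue: 9×2 + 4×3 + 5×1 + 7×3 + 4×2 + 5×2 = 74
Purple: 9×1 + 4×1 + 5×2 + 7×2 + 4×3 + 5×0 = 49
Pink: 9×0 + 4×2 + 5×0 + 7×1 + 4×1 + 5×1 = 24
Green: 9×3 + 4×0 + 5×3 + 7×0 + 4×0 + 5×3 = 57

Blue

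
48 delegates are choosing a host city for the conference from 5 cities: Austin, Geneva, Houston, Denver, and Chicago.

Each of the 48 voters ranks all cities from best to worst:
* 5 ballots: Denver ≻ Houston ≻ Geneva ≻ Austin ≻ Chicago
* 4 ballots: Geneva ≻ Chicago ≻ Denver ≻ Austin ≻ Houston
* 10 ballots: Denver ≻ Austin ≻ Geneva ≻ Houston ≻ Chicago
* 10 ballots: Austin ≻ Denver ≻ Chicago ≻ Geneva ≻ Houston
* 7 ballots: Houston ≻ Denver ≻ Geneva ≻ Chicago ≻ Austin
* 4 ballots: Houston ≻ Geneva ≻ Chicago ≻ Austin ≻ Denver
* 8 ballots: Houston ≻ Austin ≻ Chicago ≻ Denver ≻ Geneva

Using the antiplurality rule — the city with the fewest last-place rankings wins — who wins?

Last-place votes: Austin 7, Geneva 8, Houston 14, Denver 4, Chicago 15.

Denver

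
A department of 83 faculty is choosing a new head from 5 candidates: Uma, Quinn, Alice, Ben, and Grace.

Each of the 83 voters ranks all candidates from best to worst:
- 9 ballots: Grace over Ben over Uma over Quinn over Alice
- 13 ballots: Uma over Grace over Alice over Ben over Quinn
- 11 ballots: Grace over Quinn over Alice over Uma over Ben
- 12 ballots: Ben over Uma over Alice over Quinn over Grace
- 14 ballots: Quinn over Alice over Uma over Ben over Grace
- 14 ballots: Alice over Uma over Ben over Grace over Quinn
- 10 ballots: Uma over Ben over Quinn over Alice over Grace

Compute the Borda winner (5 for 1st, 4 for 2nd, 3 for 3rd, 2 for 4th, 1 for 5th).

Uma: 9×3 + 13×5 + 11×2 + 12×4 + 14×3 + 14×4 + 10×5 = 310
Quinn: 9×2 + 13×1 + 11×4 + 12×2 + 14×5 + 14×1 + 10×3 = 213
Alice: 9×1 + 13×3 + 11×3 + 12×3 + 14×4 + 14×5 + 10×2 = 263
Ben: 9×4 + 13×2 + 11×1 + 12×5 + 14×2 + 14×3 + 10×4 = 243
Grace: 9×5 + 13×4 + 11×5 + 12×1 + 14×1 + 14×2 + 10×1 = 216

Uma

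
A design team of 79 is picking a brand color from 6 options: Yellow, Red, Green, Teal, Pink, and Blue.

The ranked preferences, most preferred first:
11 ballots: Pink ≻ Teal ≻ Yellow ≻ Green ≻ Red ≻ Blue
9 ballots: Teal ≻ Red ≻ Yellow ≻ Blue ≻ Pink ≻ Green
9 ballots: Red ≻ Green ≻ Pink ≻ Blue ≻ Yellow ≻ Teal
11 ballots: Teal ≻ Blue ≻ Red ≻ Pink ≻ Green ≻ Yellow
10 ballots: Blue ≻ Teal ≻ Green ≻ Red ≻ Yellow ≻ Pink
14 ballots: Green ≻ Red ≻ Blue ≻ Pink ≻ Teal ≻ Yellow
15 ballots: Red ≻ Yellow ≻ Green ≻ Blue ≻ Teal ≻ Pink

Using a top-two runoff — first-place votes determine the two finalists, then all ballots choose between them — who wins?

Teal

Round 1 first-place votes: Yellow 0, Red 24, Green 14, Teal 20, Pink 11, Blue 10. Red and Teal advance.
Runoff: Red is ranked above Teal on 38 ballots, Teal above Red on 41.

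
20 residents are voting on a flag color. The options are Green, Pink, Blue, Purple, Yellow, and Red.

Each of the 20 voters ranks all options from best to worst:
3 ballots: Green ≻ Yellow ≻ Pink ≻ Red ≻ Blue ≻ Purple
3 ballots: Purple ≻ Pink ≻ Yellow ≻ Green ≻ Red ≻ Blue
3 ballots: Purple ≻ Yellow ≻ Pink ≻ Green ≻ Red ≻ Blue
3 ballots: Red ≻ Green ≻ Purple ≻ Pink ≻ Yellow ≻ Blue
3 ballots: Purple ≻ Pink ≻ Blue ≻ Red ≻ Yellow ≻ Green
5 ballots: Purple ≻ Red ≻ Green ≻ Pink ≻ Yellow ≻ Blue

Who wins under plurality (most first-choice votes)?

Purple

First-place votes: Green 3, Pink 0, Blue 0, Purple 14, Yellow 0, Red 3.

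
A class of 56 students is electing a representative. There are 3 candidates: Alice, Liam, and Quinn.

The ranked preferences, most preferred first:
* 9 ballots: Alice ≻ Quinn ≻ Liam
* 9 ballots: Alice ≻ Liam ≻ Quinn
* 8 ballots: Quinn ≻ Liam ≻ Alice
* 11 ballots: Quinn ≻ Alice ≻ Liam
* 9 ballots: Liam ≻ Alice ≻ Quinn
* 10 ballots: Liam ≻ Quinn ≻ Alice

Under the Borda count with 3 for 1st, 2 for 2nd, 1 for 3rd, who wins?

Quinn

Alice: 9×3 + 9×3 + 8×1 + 11×2 + 9×2 + 10×1 = 112
Liam: 9×1 + 9×2 + 8×2 + 11×1 + 9×3 + 10×3 = 111
Quinn: 9×2 + 9×1 + 8×3 + 11×3 + 9×1 + 10×2 = 113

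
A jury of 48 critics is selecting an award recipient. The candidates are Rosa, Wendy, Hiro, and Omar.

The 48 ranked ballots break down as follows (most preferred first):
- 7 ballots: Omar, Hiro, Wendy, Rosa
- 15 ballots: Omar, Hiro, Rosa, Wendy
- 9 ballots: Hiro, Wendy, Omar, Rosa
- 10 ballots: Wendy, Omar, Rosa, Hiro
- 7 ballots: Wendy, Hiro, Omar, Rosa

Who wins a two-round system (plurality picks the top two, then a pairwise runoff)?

Wendy

Round 1 first-place votes: Rosa 0, Wendy 17, Hiro 9, Omar 22. Omar and Wendy advance.
Runoff: Omar is ranked above Wendy on 22 ballots, Wendy above Omar on 26.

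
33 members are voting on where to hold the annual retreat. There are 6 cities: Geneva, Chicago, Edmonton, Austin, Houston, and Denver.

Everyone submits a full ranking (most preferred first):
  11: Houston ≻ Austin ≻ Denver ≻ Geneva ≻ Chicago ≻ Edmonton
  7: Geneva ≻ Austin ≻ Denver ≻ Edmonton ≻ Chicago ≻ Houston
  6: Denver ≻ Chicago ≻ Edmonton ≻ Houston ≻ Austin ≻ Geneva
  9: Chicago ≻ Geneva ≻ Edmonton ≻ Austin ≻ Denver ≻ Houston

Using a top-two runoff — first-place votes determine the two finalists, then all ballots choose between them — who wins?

Chicago

Round 1 first-place votes: Geneva 7, Chicago 9, Edmonton 0, Austin 0, Houston 11, Denver 6. Houston and Chicago advance.
Runoff: Houston is ranked above Chicago on 11 ballots, Chicago above Houston on 22.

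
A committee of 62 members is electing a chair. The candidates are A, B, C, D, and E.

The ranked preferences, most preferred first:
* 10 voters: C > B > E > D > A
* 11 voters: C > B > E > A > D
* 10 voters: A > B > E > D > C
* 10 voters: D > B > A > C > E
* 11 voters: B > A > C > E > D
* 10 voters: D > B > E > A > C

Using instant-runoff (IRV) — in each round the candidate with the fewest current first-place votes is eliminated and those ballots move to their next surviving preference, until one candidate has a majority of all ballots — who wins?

B

Round 1: A 10, B 11, C 21, D 20, E 0. E eliminated.
Round 2: A 10, B 11, C 21, D 20. A eliminated.
Round 3: B 21, C 21, D 20. D eliminated.
Round 4: B 41, C 21. B has a majority (≥32).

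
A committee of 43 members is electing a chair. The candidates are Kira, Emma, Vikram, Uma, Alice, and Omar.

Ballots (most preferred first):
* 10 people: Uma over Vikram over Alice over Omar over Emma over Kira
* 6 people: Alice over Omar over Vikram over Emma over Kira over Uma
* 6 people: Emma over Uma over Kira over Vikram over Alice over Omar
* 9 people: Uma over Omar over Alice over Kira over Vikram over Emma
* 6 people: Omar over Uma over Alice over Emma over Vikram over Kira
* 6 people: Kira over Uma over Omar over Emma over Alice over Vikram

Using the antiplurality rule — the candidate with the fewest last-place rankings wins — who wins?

Last-place votes: Kira 16, Emma 9, Vikram 6, Uma 6, Alice 0, Omar 6.

Alice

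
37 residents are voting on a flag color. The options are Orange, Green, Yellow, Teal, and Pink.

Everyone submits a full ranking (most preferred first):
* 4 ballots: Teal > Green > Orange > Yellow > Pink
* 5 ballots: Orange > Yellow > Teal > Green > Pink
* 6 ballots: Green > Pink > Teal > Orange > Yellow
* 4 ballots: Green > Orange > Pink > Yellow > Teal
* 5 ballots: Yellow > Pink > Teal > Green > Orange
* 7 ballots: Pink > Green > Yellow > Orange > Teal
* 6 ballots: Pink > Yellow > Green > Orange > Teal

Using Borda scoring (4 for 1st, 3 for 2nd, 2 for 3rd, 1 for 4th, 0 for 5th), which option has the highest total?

Green

Orange: 4×2 + 5×4 + 6×1 + 4×3 + 5×0 + 7×1 + 6×1 = 59
Green: 4×3 + 5×1 + 6×4 + 4×4 + 5×1 + 7×3 + 6×2 = 95
Yellow: 4×1 + 5×3 + 6×0 + 4×1 + 5×4 + 7×2 + 6×3 = 75
Teal: 4×4 + 5×2 + 6×2 + 4×0 + 5×2 + 7×0 + 6×0 = 48
Pink: 4×0 + 5×0 + 6×3 + 4×2 + 5×3 + 7×4 + 6×4 = 93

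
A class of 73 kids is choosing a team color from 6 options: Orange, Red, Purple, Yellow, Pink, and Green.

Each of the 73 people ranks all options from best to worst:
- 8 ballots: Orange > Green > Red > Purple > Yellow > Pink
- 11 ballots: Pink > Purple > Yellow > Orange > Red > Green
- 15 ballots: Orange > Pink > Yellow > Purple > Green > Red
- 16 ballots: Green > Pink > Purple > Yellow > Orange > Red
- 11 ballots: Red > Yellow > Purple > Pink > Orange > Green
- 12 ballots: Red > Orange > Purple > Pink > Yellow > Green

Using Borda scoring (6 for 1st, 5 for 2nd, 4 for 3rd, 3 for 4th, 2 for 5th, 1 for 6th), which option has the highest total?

Pink

Orange: 8×6 + 11×3 + 15×6 + 16×2 + 11×2 + 12×5 = 285
Red: 8×4 + 11×2 + 15×1 + 16×1 + 11×6 + 12×6 = 223
Purple: 8×3 + 11×5 + 15×3 + 16×4 + 11×4 + 12×4 = 280
Yellow: 8×2 + 11×4 + 15×4 + 16×3 + 11×5 + 12×2 = 247
Pink: 8×1 + 11×6 + 15×5 + 16×5 + 11×3 + 12×3 = 298
Green: 8×5 + 11×1 + 15×2 + 16×6 + 11×1 + 12×1 = 200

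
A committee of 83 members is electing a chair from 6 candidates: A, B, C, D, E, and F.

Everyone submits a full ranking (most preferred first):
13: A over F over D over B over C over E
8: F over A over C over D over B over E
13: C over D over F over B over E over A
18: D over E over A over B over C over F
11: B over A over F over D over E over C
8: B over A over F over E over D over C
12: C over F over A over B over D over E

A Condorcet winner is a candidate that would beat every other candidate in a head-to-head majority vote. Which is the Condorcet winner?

A

A vs B: 51–32
A vs C: 58–25
A vs D: 52–31
A vs E: 52–31
A vs F: 50–33
A beats every other candidate.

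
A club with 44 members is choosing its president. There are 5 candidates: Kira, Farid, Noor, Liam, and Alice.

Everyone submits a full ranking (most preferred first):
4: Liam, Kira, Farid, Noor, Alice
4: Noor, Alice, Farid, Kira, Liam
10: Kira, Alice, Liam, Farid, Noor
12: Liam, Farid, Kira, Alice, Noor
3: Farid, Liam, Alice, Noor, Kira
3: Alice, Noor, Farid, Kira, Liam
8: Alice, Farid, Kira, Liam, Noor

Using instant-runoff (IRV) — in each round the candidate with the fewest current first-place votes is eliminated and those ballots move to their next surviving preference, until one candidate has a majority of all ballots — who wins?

Alice

Round 1: Kira 10, Farid 3, Noor 4, Liam 16, Alice 11. Farid eliminated.
Round 2: Kira 10, Noor 4, Liam 19, Alice 11. Noor eliminated.
Round 3: Kira 10, Liam 19, Alice 15. Kira eliminated.
Round 4: Liam 19, Alice 25. Alice has a majority (≥23).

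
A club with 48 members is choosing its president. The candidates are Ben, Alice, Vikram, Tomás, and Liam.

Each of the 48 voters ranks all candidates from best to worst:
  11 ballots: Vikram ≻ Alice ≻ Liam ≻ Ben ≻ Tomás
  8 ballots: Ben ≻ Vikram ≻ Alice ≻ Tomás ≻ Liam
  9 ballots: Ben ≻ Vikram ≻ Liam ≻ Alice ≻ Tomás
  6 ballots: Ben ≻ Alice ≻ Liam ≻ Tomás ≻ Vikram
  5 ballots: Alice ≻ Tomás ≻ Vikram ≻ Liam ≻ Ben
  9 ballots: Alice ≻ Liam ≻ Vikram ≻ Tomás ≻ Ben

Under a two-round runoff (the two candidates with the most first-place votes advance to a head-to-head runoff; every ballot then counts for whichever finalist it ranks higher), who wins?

Round 1 first-place votes: Ben 23, Alice 14, Vikram 11, Tomás 0, Liam 0. Ben and Alice advance.
Runoff: Ben is ranked above Alice on 23 ballots, Alice above Ben on 25.

Alice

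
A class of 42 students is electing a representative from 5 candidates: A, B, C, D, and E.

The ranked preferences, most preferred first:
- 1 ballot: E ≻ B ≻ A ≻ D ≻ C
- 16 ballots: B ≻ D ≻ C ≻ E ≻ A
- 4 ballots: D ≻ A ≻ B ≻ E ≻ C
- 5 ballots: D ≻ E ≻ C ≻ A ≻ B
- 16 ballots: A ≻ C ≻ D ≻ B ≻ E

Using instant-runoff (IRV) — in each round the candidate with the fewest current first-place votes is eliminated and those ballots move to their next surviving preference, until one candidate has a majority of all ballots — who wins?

A

Round 1: A 16, B 16, C 0, D 9, E 1. C eliminated.
Round 2: A 16, B 16, D 9, E 1. E eliminated.
Round 3: A 16, B 17, D 9. D eliminated.
Round 4: A 25, B 17. A has a majority (≥22).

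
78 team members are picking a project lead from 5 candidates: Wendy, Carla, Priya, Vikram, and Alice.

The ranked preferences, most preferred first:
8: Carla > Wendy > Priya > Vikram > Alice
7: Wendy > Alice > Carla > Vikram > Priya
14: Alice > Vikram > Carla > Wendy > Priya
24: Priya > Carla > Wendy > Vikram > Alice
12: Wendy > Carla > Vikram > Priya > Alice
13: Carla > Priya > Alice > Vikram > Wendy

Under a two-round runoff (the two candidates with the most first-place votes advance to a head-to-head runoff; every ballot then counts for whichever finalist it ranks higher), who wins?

Carla

Round 1 first-place votes: Wendy 19, Carla 21, Priya 24, Vikram 0, Alice 14. Priya and Carla advance.
Runoff: Priya is ranked above Carla on 24 ballots, Carla above Priya on 54.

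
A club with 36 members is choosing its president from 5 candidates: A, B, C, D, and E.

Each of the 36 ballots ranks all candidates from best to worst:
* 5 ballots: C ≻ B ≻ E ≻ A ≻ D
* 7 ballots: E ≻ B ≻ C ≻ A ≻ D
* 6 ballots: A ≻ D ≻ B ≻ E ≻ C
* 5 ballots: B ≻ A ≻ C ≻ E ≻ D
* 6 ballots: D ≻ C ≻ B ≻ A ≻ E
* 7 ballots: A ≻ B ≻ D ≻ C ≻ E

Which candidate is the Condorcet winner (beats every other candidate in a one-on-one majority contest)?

B

B vs A: 23–13
B vs C: 25–11
B vs D: 24–12
B vs E: 29–7
B beats every other candidate.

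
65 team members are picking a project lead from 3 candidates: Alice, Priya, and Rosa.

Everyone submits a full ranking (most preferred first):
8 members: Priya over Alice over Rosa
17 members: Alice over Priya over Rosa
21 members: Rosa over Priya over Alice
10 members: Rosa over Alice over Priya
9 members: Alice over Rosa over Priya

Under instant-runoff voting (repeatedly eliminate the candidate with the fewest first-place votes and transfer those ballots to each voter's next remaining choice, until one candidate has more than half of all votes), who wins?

Alice

Round 1: Alice 26, Priya 8, Rosa 31. Priya eliminated.
Round 2: Alice 34, Rosa 31. Alice has a majority (≥33).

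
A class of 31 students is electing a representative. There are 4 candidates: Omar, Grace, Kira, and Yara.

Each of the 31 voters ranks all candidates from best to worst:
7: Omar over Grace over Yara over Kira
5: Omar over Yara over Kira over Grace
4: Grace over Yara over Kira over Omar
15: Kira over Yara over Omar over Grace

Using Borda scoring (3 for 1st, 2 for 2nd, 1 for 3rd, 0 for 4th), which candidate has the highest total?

Omar: 7×3 + 5×3 + 4×0 + 15×1 = 51
Grace: 7×2 + 5×0 + 4×3 + 15×0 = 26
Kira: 7×0 + 5×1 + 4×1 + 15×3 = 54
Yara: 7×1 + 5×2 + 4×2 + 15×2 = 55

Yara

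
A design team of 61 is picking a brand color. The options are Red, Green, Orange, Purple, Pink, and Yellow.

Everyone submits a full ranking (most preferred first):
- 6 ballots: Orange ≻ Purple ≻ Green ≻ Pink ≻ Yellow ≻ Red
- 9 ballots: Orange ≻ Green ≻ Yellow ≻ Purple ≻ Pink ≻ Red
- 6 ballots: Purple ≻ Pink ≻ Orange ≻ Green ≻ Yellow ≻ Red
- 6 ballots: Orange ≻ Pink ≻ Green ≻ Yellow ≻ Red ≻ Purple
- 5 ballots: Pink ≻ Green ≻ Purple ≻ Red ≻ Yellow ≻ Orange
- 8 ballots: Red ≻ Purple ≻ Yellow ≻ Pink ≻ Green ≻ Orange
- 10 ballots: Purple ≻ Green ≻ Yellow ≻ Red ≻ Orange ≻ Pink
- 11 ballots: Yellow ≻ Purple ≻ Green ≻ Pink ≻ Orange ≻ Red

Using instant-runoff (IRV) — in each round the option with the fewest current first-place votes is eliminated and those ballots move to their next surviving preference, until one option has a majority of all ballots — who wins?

Purple

Round 1: Red 8, Green 0, Orange 21, Purple 16, Pink 5, Yellow 11. Green eliminated.
Round 2: Red 8, Orange 21, Purple 16, Pink 5, Yellow 11. Pink eliminated.
Round 3: Red 8, Orange 21, Purple 21, Yellow 11. Red eliminated.
Round 4: Orange 21, Purple 29, Yellow 11. Yellow eliminated.
Round 5: Orange 21, Purple 40. Purple has a majority (≥31).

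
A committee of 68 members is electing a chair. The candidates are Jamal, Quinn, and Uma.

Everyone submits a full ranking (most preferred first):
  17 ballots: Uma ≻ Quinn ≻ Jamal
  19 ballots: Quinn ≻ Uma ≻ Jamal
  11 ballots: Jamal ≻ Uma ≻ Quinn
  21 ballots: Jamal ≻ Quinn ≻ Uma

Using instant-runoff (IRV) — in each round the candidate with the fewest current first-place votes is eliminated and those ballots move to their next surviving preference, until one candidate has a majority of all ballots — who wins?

Round 1: Jamal 32, Quinn 19, Uma 17. Uma eliminated.
Round 2: Jamal 32, Quinn 36. Quinn has a majority (≥35).

Quinn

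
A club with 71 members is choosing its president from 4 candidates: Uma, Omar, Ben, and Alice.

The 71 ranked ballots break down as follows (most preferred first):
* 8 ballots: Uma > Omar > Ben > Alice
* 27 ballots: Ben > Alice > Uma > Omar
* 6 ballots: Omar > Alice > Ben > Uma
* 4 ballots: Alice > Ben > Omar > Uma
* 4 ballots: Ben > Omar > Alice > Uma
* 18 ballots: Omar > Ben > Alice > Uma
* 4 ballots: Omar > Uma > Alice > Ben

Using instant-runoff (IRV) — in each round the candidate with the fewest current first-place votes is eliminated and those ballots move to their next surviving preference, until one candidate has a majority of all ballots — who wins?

Round 1: Uma 8, Omar 28, Ben 31, Alice 4. Alice eliminated.
Round 2: Uma 8, Omar 28, Ben 35. Uma eliminated.
Round 3: Omar 36, Ben 35. Omar has a majority (≥36).

Omar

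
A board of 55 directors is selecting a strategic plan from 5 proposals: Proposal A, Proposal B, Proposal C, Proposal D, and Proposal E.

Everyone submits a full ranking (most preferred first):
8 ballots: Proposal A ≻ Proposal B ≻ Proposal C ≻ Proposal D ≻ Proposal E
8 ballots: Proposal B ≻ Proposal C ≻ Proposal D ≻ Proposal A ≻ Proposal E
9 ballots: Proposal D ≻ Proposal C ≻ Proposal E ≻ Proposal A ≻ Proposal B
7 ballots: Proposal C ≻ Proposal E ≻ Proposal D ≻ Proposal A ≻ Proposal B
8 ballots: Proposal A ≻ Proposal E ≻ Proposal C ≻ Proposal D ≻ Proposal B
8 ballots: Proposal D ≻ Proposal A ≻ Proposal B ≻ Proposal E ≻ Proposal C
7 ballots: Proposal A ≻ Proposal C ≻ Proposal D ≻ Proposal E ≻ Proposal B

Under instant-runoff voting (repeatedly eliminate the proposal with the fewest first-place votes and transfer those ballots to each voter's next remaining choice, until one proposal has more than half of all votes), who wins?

Proposal D

Round 1: Proposal A 23, Proposal B 8, Proposal C 7, Proposal D 17, Proposal E 0. Proposal E eliminated.
Round 2: Proposal A 23, Proposal B 8, Proposal C 7, Proposal D 17. Proposal C eliminated.
Round 3: Proposal A 23, Proposal B 8, Proposal D 24. Proposal B eliminated.
Round 4: Proposal A 23, Proposal D 32. Proposal D has a majority (≥28).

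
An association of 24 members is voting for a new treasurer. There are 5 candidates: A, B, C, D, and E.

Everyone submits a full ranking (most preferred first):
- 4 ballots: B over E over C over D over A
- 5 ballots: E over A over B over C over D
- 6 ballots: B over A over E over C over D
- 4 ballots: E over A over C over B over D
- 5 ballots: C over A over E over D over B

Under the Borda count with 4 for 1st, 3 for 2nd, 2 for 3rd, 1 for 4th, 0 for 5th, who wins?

E

A: 4×0 + 5×3 + 6×3 + 4×3 + 5×3 = 60
B: 4×4 + 5×2 + 6×4 + 4×1 + 5×0 = 54
C: 4×2 + 5×1 + 6×1 + 4×2 + 5×4 = 47
D: 4×1 + 5×0 + 6×0 + 4×0 + 5×1 = 9
E: 4×3 + 5×4 + 6×2 + 4×4 + 5×2 = 70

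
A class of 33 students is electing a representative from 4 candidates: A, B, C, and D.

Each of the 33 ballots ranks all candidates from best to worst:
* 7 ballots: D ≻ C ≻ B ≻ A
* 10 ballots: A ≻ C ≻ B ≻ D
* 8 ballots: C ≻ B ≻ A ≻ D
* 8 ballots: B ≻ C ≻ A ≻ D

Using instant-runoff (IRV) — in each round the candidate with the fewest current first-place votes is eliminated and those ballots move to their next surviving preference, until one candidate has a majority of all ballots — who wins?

C

Round 1: A 10, B 8, C 8, D 7. D eliminated.
Round 2: A 10, B 8, C 15. B eliminated.
Round 3: A 10, C 23. C has a majority (≥17).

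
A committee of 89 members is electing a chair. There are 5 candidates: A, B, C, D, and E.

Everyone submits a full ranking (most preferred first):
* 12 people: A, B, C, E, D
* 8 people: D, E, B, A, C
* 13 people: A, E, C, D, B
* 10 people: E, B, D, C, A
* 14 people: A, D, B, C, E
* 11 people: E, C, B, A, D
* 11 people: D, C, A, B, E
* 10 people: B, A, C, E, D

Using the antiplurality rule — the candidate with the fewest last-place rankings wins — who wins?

C

Last-place votes: A 10, B 13, C 8, D 33, E 25.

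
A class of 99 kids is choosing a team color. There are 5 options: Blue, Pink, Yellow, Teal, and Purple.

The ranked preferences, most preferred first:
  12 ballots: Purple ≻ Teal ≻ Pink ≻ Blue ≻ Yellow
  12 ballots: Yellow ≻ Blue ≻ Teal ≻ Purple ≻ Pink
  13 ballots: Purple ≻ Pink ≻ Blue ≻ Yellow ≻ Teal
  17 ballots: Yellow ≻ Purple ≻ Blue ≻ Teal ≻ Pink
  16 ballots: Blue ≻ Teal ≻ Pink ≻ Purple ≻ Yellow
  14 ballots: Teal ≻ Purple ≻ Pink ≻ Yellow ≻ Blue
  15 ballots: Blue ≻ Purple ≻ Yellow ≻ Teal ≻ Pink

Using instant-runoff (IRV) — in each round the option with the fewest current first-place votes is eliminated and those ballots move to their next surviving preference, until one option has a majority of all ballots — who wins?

Purple

Round 1: Blue 31, Pink 0, Yellow 29, Teal 14, Purple 25. Pink eliminated.
Round 2: Blue 31, Yellow 29, Teal 14, Purple 25. Teal eliminated.
Round 3: Blue 31, Yellow 29, Purple 39. Yellow eliminated.
Round 4: Blue 43, Purple 56. Purple has a majority (≥50).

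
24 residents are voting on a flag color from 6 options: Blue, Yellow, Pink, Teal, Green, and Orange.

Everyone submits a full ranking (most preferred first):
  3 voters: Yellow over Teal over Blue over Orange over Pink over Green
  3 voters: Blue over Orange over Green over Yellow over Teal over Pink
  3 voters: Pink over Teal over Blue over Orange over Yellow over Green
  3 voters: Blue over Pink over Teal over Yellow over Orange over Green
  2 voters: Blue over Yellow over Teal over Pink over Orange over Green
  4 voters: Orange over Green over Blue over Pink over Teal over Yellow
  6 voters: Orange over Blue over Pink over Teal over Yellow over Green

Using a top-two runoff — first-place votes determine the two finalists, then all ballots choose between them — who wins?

Round 1 first-place votes: Blue 8, Yellow 3, Pink 3, Teal 0, Green 0, Orange 10. Orange and Blue advance.
Runoff: Orange is ranked above Blue on 10 ballots, Blue above Orange on 14.

Blue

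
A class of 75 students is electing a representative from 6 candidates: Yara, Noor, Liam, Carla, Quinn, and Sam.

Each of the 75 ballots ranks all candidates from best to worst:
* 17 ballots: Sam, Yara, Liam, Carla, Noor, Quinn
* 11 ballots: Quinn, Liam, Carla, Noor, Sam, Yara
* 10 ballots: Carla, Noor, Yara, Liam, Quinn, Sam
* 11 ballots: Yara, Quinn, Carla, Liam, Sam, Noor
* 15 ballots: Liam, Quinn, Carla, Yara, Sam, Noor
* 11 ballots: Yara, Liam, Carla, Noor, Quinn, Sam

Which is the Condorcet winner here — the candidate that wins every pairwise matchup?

Yara

Yara vs Noor: 54–21
Yara vs Liam: 49–26
Yara vs Carla: 39–36
Yara vs Quinn: 49–26
Yara vs Sam: 47–28
Yara beats every other candidate.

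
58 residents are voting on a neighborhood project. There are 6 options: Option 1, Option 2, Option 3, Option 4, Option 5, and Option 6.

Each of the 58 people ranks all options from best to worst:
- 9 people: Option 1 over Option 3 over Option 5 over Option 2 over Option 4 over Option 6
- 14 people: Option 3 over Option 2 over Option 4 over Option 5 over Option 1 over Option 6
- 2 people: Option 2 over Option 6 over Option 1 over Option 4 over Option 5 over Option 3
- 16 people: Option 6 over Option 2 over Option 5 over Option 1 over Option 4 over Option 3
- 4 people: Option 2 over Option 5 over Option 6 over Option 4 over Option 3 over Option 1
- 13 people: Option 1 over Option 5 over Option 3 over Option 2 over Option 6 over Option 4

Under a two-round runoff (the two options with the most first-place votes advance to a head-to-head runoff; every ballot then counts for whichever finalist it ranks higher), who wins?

Round 1 first-place votes: Option 1 22, Option 2 6, Option 3 14, Option 4 0, Option 5 0, Option 6 16. Option 1 and Option 6 advance.
Runoff: Option 1 is ranked above Option 6 on 36 ballots, Option 6 above Option 1 on 22.

Option 1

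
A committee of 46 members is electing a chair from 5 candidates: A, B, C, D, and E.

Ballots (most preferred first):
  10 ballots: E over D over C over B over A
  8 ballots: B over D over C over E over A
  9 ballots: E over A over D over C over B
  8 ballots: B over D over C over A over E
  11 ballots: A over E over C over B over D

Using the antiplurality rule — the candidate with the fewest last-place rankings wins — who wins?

C

Last-place votes: A 18, B 9, C 0, D 11, E 8.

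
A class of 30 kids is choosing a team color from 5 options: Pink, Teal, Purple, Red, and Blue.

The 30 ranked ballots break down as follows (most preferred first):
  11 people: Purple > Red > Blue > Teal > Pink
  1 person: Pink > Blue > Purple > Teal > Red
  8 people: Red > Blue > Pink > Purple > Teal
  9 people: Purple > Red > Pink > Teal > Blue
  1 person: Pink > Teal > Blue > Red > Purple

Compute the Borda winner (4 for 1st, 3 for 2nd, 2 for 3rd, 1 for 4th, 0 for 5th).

Pink: 11×0 + 1×4 + 8×2 + 9×2 + 1×4 = 42
Teal: 11×1 + 1×1 + 8×0 + 9×1 + 1×3 = 24
Purple: 11×4 + 1×2 + 8×1 + 9×4 + 1×0 = 90
Red: 11×3 + 1×0 + 8×4 + 9×3 + 1×1 = 93
Blue: 11×2 + 1×3 + 8×3 + 9×0 + 1×2 = 51

Red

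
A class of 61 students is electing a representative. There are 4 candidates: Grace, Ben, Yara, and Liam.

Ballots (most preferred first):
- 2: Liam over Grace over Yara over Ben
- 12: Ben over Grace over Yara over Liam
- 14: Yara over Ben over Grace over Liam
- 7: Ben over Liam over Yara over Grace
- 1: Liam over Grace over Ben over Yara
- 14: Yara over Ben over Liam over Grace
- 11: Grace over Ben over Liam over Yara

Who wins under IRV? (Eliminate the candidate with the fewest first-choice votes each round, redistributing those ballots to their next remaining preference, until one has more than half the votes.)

Ben

Round 1: Grace 11, Ben 19, Yara 28, Liam 3. Liam eliminated.
Round 2: Grace 14, Ben 19, Yara 28. Grace eliminated.
Round 3: Ben 31, Yara 30. Ben has a majority (≥31).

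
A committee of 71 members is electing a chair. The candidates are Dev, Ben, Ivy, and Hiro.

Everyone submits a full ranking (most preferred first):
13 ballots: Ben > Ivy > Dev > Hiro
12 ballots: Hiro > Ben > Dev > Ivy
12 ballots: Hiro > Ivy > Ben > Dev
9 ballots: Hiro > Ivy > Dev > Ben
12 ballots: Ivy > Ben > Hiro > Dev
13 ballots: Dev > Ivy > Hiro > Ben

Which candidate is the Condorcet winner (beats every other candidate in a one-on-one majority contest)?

Ivy vs Dev: 46–25
Ivy vs Ben: 46–25
Ivy vs Hiro: 38–33
Ivy beats every other candidate.

Ivy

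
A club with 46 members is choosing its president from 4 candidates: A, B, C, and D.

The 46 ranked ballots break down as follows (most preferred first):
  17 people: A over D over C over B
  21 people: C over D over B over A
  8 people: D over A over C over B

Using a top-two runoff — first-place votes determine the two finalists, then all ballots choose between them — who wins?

Round 1 first-place votes: A 17, B 0, C 21, D 8. C and A advance.
Runoff: C is ranked above A on 21 ballots, A above C on 25.

A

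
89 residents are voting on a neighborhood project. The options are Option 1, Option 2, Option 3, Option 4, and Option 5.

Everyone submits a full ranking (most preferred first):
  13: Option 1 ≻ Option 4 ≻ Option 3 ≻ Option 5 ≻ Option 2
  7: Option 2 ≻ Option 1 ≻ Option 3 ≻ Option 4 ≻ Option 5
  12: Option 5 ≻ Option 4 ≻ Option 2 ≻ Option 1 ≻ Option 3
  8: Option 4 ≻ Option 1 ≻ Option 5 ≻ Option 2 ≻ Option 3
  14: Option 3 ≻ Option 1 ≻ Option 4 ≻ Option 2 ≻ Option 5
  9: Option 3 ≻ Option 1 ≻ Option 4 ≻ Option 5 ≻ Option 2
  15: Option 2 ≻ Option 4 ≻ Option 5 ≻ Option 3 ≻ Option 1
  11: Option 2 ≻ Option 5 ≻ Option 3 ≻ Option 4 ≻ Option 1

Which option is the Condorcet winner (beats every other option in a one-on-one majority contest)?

Option 4

Option 4 vs Option 1: 46–43
Option 4 vs Option 2: 56–33
Option 4 vs Option 3: 48–41
Option 4 vs Option 5: 66–23
Option 4 beats every other option.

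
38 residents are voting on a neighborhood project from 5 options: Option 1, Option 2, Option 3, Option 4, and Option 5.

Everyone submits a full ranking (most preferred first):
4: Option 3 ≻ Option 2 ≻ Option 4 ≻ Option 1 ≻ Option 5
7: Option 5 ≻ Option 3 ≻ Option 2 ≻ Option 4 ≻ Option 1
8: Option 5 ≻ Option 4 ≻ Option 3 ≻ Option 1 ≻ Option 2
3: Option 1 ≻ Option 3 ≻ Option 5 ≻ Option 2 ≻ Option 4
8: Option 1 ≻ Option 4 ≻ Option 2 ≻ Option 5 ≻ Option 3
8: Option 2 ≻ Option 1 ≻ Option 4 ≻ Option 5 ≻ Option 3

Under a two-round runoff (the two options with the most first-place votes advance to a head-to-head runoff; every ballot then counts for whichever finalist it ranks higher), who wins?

Round 1 first-place votes: Option 1 11, Option 2 8, Option 3 4, Option 4 0, Option 5 15. Option 5 and Option 1 advance.
Runoff: Option 5 is ranked above Option 1 on 15 ballots, Option 1 above Option 5 on 23.

Option 1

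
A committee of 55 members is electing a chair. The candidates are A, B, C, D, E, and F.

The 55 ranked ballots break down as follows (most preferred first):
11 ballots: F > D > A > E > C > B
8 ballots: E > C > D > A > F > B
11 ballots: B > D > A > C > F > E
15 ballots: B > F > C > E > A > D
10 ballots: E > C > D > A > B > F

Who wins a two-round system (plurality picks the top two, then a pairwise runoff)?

Round 1 first-place votes: A 0, B 26, C 0, D 0, E 18, F 11. B and E advance.
Runoff: B is ranked above E on 26 ballots, E above B on 29.

E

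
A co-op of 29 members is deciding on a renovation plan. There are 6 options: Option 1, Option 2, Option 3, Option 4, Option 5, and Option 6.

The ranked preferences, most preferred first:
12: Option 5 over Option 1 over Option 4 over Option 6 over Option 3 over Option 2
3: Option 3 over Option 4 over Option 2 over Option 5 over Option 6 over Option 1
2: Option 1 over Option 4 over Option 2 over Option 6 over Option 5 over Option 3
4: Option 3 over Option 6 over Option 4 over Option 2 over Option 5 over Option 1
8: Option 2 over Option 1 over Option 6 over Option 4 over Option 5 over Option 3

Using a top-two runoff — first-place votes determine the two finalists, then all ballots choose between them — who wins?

Round 1 first-place votes: Option 1 2, Option 2 8, Option 3 7, Option 4 0, Option 5 12, Option 6 0. Option 5 and Option 2 advance.
Runoff: Option 5 is ranked above Option 2 on 12 ballots, Option 2 above Option 5 on 17.

Option 2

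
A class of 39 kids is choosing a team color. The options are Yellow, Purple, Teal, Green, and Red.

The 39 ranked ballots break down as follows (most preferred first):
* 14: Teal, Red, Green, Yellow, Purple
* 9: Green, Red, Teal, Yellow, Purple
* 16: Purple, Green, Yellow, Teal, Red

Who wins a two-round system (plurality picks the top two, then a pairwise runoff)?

Round 1 first-place votes: Yellow 0, Purple 16, Teal 14, Green 9, Red 0. Purple and Teal advance.
Runoff: Purple is ranked above Teal on 16 ballots, Teal above Purple on 23.

Teal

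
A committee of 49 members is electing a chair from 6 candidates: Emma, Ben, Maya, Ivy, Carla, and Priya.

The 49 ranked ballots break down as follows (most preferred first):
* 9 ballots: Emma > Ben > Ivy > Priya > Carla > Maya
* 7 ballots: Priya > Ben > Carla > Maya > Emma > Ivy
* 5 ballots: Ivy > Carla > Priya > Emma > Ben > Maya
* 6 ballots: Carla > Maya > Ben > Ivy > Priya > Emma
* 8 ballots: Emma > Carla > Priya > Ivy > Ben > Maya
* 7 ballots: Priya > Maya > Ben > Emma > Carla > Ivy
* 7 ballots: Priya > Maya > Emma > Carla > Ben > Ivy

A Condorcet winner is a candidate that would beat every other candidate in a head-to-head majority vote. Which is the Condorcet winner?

Priya vs Emma: 32–17
Priya vs Ben: 34–15
Priya vs Maya: 43–6
Priya vs Ivy: 29–20
Priya vs Carla: 30–19
Priya beats every other candidate.

Priya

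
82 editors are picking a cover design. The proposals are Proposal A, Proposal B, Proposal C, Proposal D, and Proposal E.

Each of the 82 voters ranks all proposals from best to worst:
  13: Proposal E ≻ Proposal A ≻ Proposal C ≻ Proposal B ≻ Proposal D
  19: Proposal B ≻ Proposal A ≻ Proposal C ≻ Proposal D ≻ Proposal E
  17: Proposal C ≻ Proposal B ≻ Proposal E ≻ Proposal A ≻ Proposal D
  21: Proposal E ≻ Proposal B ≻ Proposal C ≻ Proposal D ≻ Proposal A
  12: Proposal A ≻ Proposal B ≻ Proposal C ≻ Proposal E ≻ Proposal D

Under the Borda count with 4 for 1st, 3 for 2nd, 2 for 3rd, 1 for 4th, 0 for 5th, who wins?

Proposal B

Proposal A: 13×3 + 19×3 + 17×1 + 21×0 + 12×4 = 161
Proposal B: 13×1 + 19×4 + 17×3 + 21×3 + 12×3 = 239
Proposal C: 13×2 + 19×2 + 17×4 + 21×2 + 12×2 = 198
Proposal D: 13×0 + 19×1 + 17×0 + 21×1 + 12×0 = 40
Proposal E: 13×4 + 19×0 + 17×2 + 21×4 + 12×1 = 182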